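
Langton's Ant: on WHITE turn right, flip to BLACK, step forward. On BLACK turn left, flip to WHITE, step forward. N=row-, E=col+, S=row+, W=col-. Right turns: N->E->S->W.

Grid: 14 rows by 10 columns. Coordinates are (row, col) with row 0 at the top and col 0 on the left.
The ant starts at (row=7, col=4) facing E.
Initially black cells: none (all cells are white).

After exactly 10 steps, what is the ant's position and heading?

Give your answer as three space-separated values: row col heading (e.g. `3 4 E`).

Answer: 6 3 W

Derivation:
Step 1: on WHITE (7,4): turn R to S, flip to black, move to (8,4). |black|=1
Step 2: on WHITE (8,4): turn R to W, flip to black, move to (8,3). |black|=2
Step 3: on WHITE (8,3): turn R to N, flip to black, move to (7,3). |black|=3
Step 4: on WHITE (7,3): turn R to E, flip to black, move to (7,4). |black|=4
Step 5: on BLACK (7,4): turn L to N, flip to white, move to (6,4). |black|=3
Step 6: on WHITE (6,4): turn R to E, flip to black, move to (6,5). |black|=4
Step 7: on WHITE (6,5): turn R to S, flip to black, move to (7,5). |black|=5
Step 8: on WHITE (7,5): turn R to W, flip to black, move to (7,4). |black|=6
Step 9: on WHITE (7,4): turn R to N, flip to black, move to (6,4). |black|=7
Step 10: on BLACK (6,4): turn L to W, flip to white, move to (6,3). |black|=6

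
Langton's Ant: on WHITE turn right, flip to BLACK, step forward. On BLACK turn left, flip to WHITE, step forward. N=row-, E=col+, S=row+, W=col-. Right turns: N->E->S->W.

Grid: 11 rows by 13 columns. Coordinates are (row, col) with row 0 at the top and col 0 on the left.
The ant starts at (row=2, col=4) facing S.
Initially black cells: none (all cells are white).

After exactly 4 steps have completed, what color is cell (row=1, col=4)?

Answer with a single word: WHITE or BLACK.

Step 1: on WHITE (2,4): turn R to W, flip to black, move to (2,3). |black|=1
Step 2: on WHITE (2,3): turn R to N, flip to black, move to (1,3). |black|=2
Step 3: on WHITE (1,3): turn R to E, flip to black, move to (1,4). |black|=3
Step 4: on WHITE (1,4): turn R to S, flip to black, move to (2,4). |black|=4

Answer: BLACK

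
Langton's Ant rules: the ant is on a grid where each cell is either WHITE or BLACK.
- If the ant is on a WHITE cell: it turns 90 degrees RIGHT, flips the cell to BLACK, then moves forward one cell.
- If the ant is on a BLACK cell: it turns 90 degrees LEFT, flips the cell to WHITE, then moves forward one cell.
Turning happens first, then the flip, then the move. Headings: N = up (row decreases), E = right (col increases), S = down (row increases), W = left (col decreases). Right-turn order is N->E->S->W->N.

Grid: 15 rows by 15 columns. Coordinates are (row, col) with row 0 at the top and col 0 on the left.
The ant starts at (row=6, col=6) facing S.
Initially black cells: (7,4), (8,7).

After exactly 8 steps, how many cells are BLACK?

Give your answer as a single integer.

Step 1: on WHITE (6,6): turn R to W, flip to black, move to (6,5). |black|=3
Step 2: on WHITE (6,5): turn R to N, flip to black, move to (5,5). |black|=4
Step 3: on WHITE (5,5): turn R to E, flip to black, move to (5,6). |black|=5
Step 4: on WHITE (5,6): turn R to S, flip to black, move to (6,6). |black|=6
Step 5: on BLACK (6,6): turn L to E, flip to white, move to (6,7). |black|=5
Step 6: on WHITE (6,7): turn R to S, flip to black, move to (7,7). |black|=6
Step 7: on WHITE (7,7): turn R to W, flip to black, move to (7,6). |black|=7
Step 8: on WHITE (7,6): turn R to N, flip to black, move to (6,6). |black|=8

Answer: 8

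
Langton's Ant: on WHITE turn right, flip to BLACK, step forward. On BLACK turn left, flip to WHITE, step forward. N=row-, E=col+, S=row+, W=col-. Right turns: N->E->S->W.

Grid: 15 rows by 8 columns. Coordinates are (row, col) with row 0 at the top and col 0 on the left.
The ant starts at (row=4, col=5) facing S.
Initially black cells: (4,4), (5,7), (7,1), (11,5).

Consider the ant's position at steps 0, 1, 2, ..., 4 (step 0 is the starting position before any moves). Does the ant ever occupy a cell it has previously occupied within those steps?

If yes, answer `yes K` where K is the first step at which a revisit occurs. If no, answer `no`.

Answer: no

Derivation:
Step 1: on WHITE (4,5): turn R to W, flip to black, move to (4,4). |black|=5 — new cell
Step 2: on BLACK (4,4): turn L to S, flip to white, move to (5,4). |black|=4 — new cell
Step 3: on WHITE (5,4): turn R to W, flip to black, move to (5,3). |black|=5 — new cell
Step 4: on WHITE (5,3): turn R to N, flip to black, move to (4,3). |black|=6 — new cell
No revisit within 4 steps.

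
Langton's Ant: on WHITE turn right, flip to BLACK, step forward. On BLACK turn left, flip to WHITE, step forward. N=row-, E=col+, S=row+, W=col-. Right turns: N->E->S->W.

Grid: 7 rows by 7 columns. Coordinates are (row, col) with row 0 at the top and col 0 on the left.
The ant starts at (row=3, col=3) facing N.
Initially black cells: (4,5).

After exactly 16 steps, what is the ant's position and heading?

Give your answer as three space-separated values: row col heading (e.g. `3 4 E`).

Answer: 3 3 N

Derivation:
Step 1: on WHITE (3,3): turn R to E, flip to black, move to (3,4). |black|=2
Step 2: on WHITE (3,4): turn R to S, flip to black, move to (4,4). |black|=3
Step 3: on WHITE (4,4): turn R to W, flip to black, move to (4,3). |black|=4
Step 4: on WHITE (4,3): turn R to N, flip to black, move to (3,3). |black|=5
Step 5: on BLACK (3,3): turn L to W, flip to white, move to (3,2). |black|=4
Step 6: on WHITE (3,2): turn R to N, flip to black, move to (2,2). |black|=5
Step 7: on WHITE (2,2): turn R to E, flip to black, move to (2,3). |black|=6
Step 8: on WHITE (2,3): turn R to S, flip to black, move to (3,3). |black|=7
Step 9: on WHITE (3,3): turn R to W, flip to black, move to (3,2). |black|=8
Step 10: on BLACK (3,2): turn L to S, flip to white, move to (4,2). |black|=7
Step 11: on WHITE (4,2): turn R to W, flip to black, move to (4,1). |black|=8
Step 12: on WHITE (4,1): turn R to N, flip to black, move to (3,1). |black|=9
Step 13: on WHITE (3,1): turn R to E, flip to black, move to (3,2). |black|=10
Step 14: on WHITE (3,2): turn R to S, flip to black, move to (4,2). |black|=11
Step 15: on BLACK (4,2): turn L to E, flip to white, move to (4,3). |black|=10
Step 16: on BLACK (4,3): turn L to N, flip to white, move to (3,3). |black|=9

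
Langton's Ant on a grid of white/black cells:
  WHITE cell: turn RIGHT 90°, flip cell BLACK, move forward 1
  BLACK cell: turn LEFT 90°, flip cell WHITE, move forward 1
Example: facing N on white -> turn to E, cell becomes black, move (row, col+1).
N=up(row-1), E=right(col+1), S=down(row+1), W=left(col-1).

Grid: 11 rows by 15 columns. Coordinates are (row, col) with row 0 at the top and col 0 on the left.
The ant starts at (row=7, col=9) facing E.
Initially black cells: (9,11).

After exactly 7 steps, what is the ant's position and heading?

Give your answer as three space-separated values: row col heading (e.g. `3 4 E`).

Answer: 7 10 S

Derivation:
Step 1: on WHITE (7,9): turn R to S, flip to black, move to (8,9). |black|=2
Step 2: on WHITE (8,9): turn R to W, flip to black, move to (8,8). |black|=3
Step 3: on WHITE (8,8): turn R to N, flip to black, move to (7,8). |black|=4
Step 4: on WHITE (7,8): turn R to E, flip to black, move to (7,9). |black|=5
Step 5: on BLACK (7,9): turn L to N, flip to white, move to (6,9). |black|=4
Step 6: on WHITE (6,9): turn R to E, flip to black, move to (6,10). |black|=5
Step 7: on WHITE (6,10): turn R to S, flip to black, move to (7,10). |black|=6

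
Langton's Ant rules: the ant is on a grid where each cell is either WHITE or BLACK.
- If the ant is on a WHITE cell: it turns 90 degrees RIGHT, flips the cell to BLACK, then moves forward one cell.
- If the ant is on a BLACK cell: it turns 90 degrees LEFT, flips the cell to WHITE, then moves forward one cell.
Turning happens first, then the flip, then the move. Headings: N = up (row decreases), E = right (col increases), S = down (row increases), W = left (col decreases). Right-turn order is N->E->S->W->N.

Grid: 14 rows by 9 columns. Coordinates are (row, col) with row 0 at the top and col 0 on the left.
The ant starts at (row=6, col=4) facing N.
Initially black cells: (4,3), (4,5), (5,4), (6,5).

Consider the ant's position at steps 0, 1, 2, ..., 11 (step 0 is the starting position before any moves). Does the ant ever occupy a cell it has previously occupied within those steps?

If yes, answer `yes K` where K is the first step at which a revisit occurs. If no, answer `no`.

Step 1: on WHITE (6,4): turn R to E, flip to black, move to (6,5). |black|=5 — new cell
Step 2: on BLACK (6,5): turn L to N, flip to white, move to (5,5). |black|=4 — new cell
Step 3: on WHITE (5,5): turn R to E, flip to black, move to (5,6). |black|=5 — new cell
Step 4: on WHITE (5,6): turn R to S, flip to black, move to (6,6). |black|=6 — new cell
Step 5: on WHITE (6,6): turn R to W, flip to black, move to (6,5). |black|=7 — REVISIT

Answer: yes 5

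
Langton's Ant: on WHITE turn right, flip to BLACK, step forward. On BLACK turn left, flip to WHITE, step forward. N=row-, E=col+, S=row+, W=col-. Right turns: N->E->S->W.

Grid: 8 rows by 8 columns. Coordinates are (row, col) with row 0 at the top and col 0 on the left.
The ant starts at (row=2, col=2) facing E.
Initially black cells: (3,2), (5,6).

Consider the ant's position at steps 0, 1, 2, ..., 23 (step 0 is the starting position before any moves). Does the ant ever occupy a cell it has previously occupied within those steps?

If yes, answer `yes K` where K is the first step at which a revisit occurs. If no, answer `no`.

Step 1: on WHITE (2,2): turn R to S, flip to black, move to (3,2). |black|=3 — new cell
Step 2: on BLACK (3,2): turn L to E, flip to white, move to (3,3). |black|=2 — new cell
Step 3: on WHITE (3,3): turn R to S, flip to black, move to (4,3). |black|=3 — new cell
Step 4: on WHITE (4,3): turn R to W, flip to black, move to (4,2). |black|=4 — new cell
Step 5: on WHITE (4,2): turn R to N, flip to black, move to (3,2). |black|=5 — REVISIT

Answer: yes 5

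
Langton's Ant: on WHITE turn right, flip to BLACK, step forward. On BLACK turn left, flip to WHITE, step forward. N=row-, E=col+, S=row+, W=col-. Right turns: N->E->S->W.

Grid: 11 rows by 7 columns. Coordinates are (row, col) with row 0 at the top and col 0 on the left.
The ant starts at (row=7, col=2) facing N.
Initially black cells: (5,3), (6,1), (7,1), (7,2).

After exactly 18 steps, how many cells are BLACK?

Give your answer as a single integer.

Answer: 10

Derivation:
Step 1: on BLACK (7,2): turn L to W, flip to white, move to (7,1). |black|=3
Step 2: on BLACK (7,1): turn L to S, flip to white, move to (8,1). |black|=2
Step 3: on WHITE (8,1): turn R to W, flip to black, move to (8,0). |black|=3
Step 4: on WHITE (8,0): turn R to N, flip to black, move to (7,0). |black|=4
Step 5: on WHITE (7,0): turn R to E, flip to black, move to (7,1). |black|=5
Step 6: on WHITE (7,1): turn R to S, flip to black, move to (8,1). |black|=6
Step 7: on BLACK (8,1): turn L to E, flip to white, move to (8,2). |black|=5
Step 8: on WHITE (8,2): turn R to S, flip to black, move to (9,2). |black|=6
Step 9: on WHITE (9,2): turn R to W, flip to black, move to (9,1). |black|=7
Step 10: on WHITE (9,1): turn R to N, flip to black, move to (8,1). |black|=8
Step 11: on WHITE (8,1): turn R to E, flip to black, move to (8,2). |black|=9
Step 12: on BLACK (8,2): turn L to N, flip to white, move to (7,2). |black|=8
Step 13: on WHITE (7,2): turn R to E, flip to black, move to (7,3). |black|=9
Step 14: on WHITE (7,3): turn R to S, flip to black, move to (8,3). |black|=10
Step 15: on WHITE (8,3): turn R to W, flip to black, move to (8,2). |black|=11
Step 16: on WHITE (8,2): turn R to N, flip to black, move to (7,2). |black|=12
Step 17: on BLACK (7,2): turn L to W, flip to white, move to (7,1). |black|=11
Step 18: on BLACK (7,1): turn L to S, flip to white, move to (8,1). |black|=10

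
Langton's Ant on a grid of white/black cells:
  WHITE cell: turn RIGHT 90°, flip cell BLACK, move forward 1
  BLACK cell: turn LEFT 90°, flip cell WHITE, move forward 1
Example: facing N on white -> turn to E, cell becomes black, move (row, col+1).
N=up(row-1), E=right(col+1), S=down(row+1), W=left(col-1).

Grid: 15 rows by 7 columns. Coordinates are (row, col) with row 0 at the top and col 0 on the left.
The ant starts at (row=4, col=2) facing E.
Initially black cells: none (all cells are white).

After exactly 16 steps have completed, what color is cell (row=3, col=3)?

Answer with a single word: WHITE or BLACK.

Step 1: on WHITE (4,2): turn R to S, flip to black, move to (5,2). |black|=1
Step 2: on WHITE (5,2): turn R to W, flip to black, move to (5,1). |black|=2
Step 3: on WHITE (5,1): turn R to N, flip to black, move to (4,1). |black|=3
Step 4: on WHITE (4,1): turn R to E, flip to black, move to (4,2). |black|=4
Step 5: on BLACK (4,2): turn L to N, flip to white, move to (3,2). |black|=3
Step 6: on WHITE (3,2): turn R to E, flip to black, move to (3,3). |black|=4
Step 7: on WHITE (3,3): turn R to S, flip to black, move to (4,3). |black|=5
Step 8: on WHITE (4,3): turn R to W, flip to black, move to (4,2). |black|=6
Step 9: on WHITE (4,2): turn R to N, flip to black, move to (3,2). |black|=7
Step 10: on BLACK (3,2): turn L to W, flip to white, move to (3,1). |black|=6
Step 11: on WHITE (3,1): turn R to N, flip to black, move to (2,1). |black|=7
Step 12: on WHITE (2,1): turn R to E, flip to black, move to (2,2). |black|=8
Step 13: on WHITE (2,2): turn R to S, flip to black, move to (3,2). |black|=9
Step 14: on WHITE (3,2): turn R to W, flip to black, move to (3,1). |black|=10
Step 15: on BLACK (3,1): turn L to S, flip to white, move to (4,1). |black|=9
Step 16: on BLACK (4,1): turn L to E, flip to white, move to (4,2). |black|=8

Answer: BLACK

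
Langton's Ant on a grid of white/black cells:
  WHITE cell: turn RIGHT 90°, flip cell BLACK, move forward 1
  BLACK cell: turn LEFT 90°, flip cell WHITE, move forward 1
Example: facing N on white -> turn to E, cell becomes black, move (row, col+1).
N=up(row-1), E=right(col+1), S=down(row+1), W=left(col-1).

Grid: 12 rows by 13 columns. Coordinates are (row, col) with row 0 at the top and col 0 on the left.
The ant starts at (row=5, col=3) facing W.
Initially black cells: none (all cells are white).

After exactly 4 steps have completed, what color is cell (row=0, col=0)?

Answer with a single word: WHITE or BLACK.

Step 1: on WHITE (5,3): turn R to N, flip to black, move to (4,3). |black|=1
Step 2: on WHITE (4,3): turn R to E, flip to black, move to (4,4). |black|=2
Step 3: on WHITE (4,4): turn R to S, flip to black, move to (5,4). |black|=3
Step 4: on WHITE (5,4): turn R to W, flip to black, move to (5,3). |black|=4

Answer: WHITE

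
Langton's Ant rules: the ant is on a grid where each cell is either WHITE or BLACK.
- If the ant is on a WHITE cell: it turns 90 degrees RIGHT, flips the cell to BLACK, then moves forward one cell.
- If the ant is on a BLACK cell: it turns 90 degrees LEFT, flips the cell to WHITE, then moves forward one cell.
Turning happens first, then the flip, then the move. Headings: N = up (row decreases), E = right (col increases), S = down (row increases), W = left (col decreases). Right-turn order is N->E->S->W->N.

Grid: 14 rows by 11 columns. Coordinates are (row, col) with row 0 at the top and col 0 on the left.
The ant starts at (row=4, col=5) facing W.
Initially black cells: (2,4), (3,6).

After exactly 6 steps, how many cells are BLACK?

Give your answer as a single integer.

Step 1: on WHITE (4,5): turn R to N, flip to black, move to (3,5). |black|=3
Step 2: on WHITE (3,5): turn R to E, flip to black, move to (3,6). |black|=4
Step 3: on BLACK (3,6): turn L to N, flip to white, move to (2,6). |black|=3
Step 4: on WHITE (2,6): turn R to E, flip to black, move to (2,7). |black|=4
Step 5: on WHITE (2,7): turn R to S, flip to black, move to (3,7). |black|=5
Step 6: on WHITE (3,7): turn R to W, flip to black, move to (3,6). |black|=6

Answer: 6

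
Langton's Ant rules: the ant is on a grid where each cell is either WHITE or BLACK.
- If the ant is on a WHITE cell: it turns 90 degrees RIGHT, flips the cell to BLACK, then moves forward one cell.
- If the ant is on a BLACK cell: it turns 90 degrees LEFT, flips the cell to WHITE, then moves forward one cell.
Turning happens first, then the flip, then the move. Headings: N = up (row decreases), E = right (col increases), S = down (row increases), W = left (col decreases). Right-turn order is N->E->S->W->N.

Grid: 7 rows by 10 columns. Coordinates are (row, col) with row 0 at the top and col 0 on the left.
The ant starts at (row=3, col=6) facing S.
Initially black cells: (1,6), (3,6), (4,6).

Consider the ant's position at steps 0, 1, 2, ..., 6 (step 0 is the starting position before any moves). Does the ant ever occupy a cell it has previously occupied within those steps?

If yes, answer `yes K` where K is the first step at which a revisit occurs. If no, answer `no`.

Step 1: on BLACK (3,6): turn L to E, flip to white, move to (3,7). |black|=2 — new cell
Step 2: on WHITE (3,7): turn R to S, flip to black, move to (4,7). |black|=3 — new cell
Step 3: on WHITE (4,7): turn R to W, flip to black, move to (4,6). |black|=4 — new cell
Step 4: on BLACK (4,6): turn L to S, flip to white, move to (5,6). |black|=3 — new cell
Step 5: on WHITE (5,6): turn R to W, flip to black, move to (5,5). |black|=4 — new cell
Step 6: on WHITE (5,5): turn R to N, flip to black, move to (4,5). |black|=5 — new cell
No revisit within 6 steps.

Answer: no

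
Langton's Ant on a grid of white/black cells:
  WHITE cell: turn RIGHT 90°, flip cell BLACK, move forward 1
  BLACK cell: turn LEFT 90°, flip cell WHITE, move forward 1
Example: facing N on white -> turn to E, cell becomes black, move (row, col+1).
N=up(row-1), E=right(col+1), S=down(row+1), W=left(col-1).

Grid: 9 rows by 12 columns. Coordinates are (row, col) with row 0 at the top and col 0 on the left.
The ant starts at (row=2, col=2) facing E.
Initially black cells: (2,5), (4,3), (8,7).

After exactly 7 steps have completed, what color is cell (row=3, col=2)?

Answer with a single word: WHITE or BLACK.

Answer: BLACK

Derivation:
Step 1: on WHITE (2,2): turn R to S, flip to black, move to (3,2). |black|=4
Step 2: on WHITE (3,2): turn R to W, flip to black, move to (3,1). |black|=5
Step 3: on WHITE (3,1): turn R to N, flip to black, move to (2,1). |black|=6
Step 4: on WHITE (2,1): turn R to E, flip to black, move to (2,2). |black|=7
Step 5: on BLACK (2,2): turn L to N, flip to white, move to (1,2). |black|=6
Step 6: on WHITE (1,2): turn R to E, flip to black, move to (1,3). |black|=7
Step 7: on WHITE (1,3): turn R to S, flip to black, move to (2,3). |black|=8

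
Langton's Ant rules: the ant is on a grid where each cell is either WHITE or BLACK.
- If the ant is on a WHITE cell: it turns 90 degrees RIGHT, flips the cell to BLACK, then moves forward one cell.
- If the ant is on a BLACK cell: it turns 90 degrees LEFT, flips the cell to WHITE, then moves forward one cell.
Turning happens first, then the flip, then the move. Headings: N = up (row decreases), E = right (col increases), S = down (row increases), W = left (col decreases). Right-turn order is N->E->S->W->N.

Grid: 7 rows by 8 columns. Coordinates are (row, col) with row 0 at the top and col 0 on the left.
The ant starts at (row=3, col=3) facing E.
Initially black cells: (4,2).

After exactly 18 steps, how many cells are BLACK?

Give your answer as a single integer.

Step 1: on WHITE (3,3): turn R to S, flip to black, move to (4,3). |black|=2
Step 2: on WHITE (4,3): turn R to W, flip to black, move to (4,2). |black|=3
Step 3: on BLACK (4,2): turn L to S, flip to white, move to (5,2). |black|=2
Step 4: on WHITE (5,2): turn R to W, flip to black, move to (5,1). |black|=3
Step 5: on WHITE (5,1): turn R to N, flip to black, move to (4,1). |black|=4
Step 6: on WHITE (4,1): turn R to E, flip to black, move to (4,2). |black|=5
Step 7: on WHITE (4,2): turn R to S, flip to black, move to (5,2). |black|=6
Step 8: on BLACK (5,2): turn L to E, flip to white, move to (5,3). |black|=5
Step 9: on WHITE (5,3): turn R to S, flip to black, move to (6,3). |black|=6
Step 10: on WHITE (6,3): turn R to W, flip to black, move to (6,2). |black|=7
Step 11: on WHITE (6,2): turn R to N, flip to black, move to (5,2). |black|=8
Step 12: on WHITE (5,2): turn R to E, flip to black, move to (5,3). |black|=9
Step 13: on BLACK (5,3): turn L to N, flip to white, move to (4,3). |black|=8
Step 14: on BLACK (4,3): turn L to W, flip to white, move to (4,2). |black|=7
Step 15: on BLACK (4,2): turn L to S, flip to white, move to (5,2). |black|=6
Step 16: on BLACK (5,2): turn L to E, flip to white, move to (5,3). |black|=5
Step 17: on WHITE (5,3): turn R to S, flip to black, move to (6,3). |black|=6
Step 18: on BLACK (6,3): turn L to E, flip to white, move to (6,4). |black|=5

Answer: 5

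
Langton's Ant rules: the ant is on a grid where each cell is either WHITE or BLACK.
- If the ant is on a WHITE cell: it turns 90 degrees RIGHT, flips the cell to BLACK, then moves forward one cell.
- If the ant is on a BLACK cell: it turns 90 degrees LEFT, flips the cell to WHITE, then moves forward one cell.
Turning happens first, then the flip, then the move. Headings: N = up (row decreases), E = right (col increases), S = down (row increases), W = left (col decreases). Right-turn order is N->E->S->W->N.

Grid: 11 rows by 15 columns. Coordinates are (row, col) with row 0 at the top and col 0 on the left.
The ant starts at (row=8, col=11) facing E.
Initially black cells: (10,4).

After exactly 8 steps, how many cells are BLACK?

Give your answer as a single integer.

Answer: 7

Derivation:
Step 1: on WHITE (8,11): turn R to S, flip to black, move to (9,11). |black|=2
Step 2: on WHITE (9,11): turn R to W, flip to black, move to (9,10). |black|=3
Step 3: on WHITE (9,10): turn R to N, flip to black, move to (8,10). |black|=4
Step 4: on WHITE (8,10): turn R to E, flip to black, move to (8,11). |black|=5
Step 5: on BLACK (8,11): turn L to N, flip to white, move to (7,11). |black|=4
Step 6: on WHITE (7,11): turn R to E, flip to black, move to (7,12). |black|=5
Step 7: on WHITE (7,12): turn R to S, flip to black, move to (8,12). |black|=6
Step 8: on WHITE (8,12): turn R to W, flip to black, move to (8,11). |black|=7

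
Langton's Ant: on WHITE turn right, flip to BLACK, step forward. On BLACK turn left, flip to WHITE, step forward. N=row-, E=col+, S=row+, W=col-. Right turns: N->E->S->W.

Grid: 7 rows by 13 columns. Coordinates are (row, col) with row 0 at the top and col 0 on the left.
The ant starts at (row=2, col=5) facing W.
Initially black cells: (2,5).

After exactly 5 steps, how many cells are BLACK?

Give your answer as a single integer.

Step 1: on BLACK (2,5): turn L to S, flip to white, move to (3,5). |black|=0
Step 2: on WHITE (3,5): turn R to W, flip to black, move to (3,4). |black|=1
Step 3: on WHITE (3,4): turn R to N, flip to black, move to (2,4). |black|=2
Step 4: on WHITE (2,4): turn R to E, flip to black, move to (2,5). |black|=3
Step 5: on WHITE (2,5): turn R to S, flip to black, move to (3,5). |black|=4

Answer: 4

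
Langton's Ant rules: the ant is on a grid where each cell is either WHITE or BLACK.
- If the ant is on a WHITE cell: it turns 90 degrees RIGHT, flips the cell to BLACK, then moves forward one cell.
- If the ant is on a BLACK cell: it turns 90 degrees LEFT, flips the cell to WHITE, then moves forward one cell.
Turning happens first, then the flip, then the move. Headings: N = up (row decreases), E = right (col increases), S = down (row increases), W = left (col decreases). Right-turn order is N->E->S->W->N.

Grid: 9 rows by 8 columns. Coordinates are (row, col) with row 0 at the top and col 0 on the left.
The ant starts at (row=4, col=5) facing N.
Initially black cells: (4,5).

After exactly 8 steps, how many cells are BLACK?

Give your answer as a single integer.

Step 1: on BLACK (4,5): turn L to W, flip to white, move to (4,4). |black|=0
Step 2: on WHITE (4,4): turn R to N, flip to black, move to (3,4). |black|=1
Step 3: on WHITE (3,4): turn R to E, flip to black, move to (3,5). |black|=2
Step 4: on WHITE (3,5): turn R to S, flip to black, move to (4,5). |black|=3
Step 5: on WHITE (4,5): turn R to W, flip to black, move to (4,4). |black|=4
Step 6: on BLACK (4,4): turn L to S, flip to white, move to (5,4). |black|=3
Step 7: on WHITE (5,4): turn R to W, flip to black, move to (5,3). |black|=4
Step 8: on WHITE (5,3): turn R to N, flip to black, move to (4,3). |black|=5

Answer: 5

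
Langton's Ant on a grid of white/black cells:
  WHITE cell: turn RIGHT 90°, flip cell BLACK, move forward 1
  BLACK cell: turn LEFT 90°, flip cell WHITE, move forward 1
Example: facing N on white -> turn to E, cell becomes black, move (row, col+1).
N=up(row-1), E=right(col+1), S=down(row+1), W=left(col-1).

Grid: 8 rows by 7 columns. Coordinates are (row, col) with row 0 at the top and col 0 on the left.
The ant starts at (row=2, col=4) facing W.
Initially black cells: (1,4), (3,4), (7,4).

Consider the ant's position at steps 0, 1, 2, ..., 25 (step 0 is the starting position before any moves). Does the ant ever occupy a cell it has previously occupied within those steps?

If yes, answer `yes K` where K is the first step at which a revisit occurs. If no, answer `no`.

Answer: yes 5

Derivation:
Step 1: on WHITE (2,4): turn R to N, flip to black, move to (1,4). |black|=4 — new cell
Step 2: on BLACK (1,4): turn L to W, flip to white, move to (1,3). |black|=3 — new cell
Step 3: on WHITE (1,3): turn R to N, flip to black, move to (0,3). |black|=4 — new cell
Step 4: on WHITE (0,3): turn R to E, flip to black, move to (0,4). |black|=5 — new cell
Step 5: on WHITE (0,4): turn R to S, flip to black, move to (1,4). |black|=6 — REVISIT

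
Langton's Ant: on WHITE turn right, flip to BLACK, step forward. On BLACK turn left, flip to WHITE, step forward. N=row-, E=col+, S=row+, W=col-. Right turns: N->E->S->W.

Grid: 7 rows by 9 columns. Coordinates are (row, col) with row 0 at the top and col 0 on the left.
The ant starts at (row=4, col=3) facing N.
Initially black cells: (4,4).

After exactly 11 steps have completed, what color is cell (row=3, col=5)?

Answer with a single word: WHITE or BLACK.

Answer: BLACK

Derivation:
Step 1: on WHITE (4,3): turn R to E, flip to black, move to (4,4). |black|=2
Step 2: on BLACK (4,4): turn L to N, flip to white, move to (3,4). |black|=1
Step 3: on WHITE (3,4): turn R to E, flip to black, move to (3,5). |black|=2
Step 4: on WHITE (3,5): turn R to S, flip to black, move to (4,5). |black|=3
Step 5: on WHITE (4,5): turn R to W, flip to black, move to (4,4). |black|=4
Step 6: on WHITE (4,4): turn R to N, flip to black, move to (3,4). |black|=5
Step 7: on BLACK (3,4): turn L to W, flip to white, move to (3,3). |black|=4
Step 8: on WHITE (3,3): turn R to N, flip to black, move to (2,3). |black|=5
Step 9: on WHITE (2,3): turn R to E, flip to black, move to (2,4). |black|=6
Step 10: on WHITE (2,4): turn R to S, flip to black, move to (3,4). |black|=7
Step 11: on WHITE (3,4): turn R to W, flip to black, move to (3,3). |black|=8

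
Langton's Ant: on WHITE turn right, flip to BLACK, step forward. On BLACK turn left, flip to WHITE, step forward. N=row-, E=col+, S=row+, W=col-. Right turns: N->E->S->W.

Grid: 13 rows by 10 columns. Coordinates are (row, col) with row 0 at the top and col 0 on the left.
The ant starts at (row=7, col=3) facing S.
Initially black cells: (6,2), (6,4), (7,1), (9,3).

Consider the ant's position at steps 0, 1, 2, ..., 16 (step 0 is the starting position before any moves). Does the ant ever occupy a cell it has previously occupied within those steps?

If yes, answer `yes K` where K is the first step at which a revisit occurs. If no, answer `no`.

Step 1: on WHITE (7,3): turn R to W, flip to black, move to (7,2). |black|=5 — new cell
Step 2: on WHITE (7,2): turn R to N, flip to black, move to (6,2). |black|=6 — new cell
Step 3: on BLACK (6,2): turn L to W, flip to white, move to (6,1). |black|=5 — new cell
Step 4: on WHITE (6,1): turn R to N, flip to black, move to (5,1). |black|=6 — new cell
Step 5: on WHITE (5,1): turn R to E, flip to black, move to (5,2). |black|=7 — new cell
Step 6: on WHITE (5,2): turn R to S, flip to black, move to (6,2). |black|=8 — REVISIT

Answer: yes 6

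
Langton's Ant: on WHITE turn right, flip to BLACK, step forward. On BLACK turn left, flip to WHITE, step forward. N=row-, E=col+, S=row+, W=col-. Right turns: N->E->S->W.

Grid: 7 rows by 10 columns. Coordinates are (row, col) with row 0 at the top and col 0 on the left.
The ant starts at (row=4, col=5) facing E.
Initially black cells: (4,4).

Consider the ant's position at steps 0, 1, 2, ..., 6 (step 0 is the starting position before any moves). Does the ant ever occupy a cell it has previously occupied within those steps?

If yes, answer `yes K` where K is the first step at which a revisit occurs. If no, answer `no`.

Answer: no

Derivation:
Step 1: on WHITE (4,5): turn R to S, flip to black, move to (5,5). |black|=2 — new cell
Step 2: on WHITE (5,5): turn R to W, flip to black, move to (5,4). |black|=3 — new cell
Step 3: on WHITE (5,4): turn R to N, flip to black, move to (4,4). |black|=4 — new cell
Step 4: on BLACK (4,4): turn L to W, flip to white, move to (4,3). |black|=3 — new cell
Step 5: on WHITE (4,3): turn R to N, flip to black, move to (3,3). |black|=4 — new cell
Step 6: on WHITE (3,3): turn R to E, flip to black, move to (3,4). |black|=5 — new cell
No revisit within 6 steps.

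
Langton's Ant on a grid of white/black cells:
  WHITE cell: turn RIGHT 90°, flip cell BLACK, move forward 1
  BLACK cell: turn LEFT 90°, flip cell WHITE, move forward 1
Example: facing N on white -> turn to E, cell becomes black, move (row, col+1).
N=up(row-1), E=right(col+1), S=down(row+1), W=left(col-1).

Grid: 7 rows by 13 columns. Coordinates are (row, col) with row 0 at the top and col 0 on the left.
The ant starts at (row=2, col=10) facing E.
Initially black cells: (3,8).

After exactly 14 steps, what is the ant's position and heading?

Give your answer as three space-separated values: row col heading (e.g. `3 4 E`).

Step 1: on WHITE (2,10): turn R to S, flip to black, move to (3,10). |black|=2
Step 2: on WHITE (3,10): turn R to W, flip to black, move to (3,9). |black|=3
Step 3: on WHITE (3,9): turn R to N, flip to black, move to (2,9). |black|=4
Step 4: on WHITE (2,9): turn R to E, flip to black, move to (2,10). |black|=5
Step 5: on BLACK (2,10): turn L to N, flip to white, move to (1,10). |black|=4
Step 6: on WHITE (1,10): turn R to E, flip to black, move to (1,11). |black|=5
Step 7: on WHITE (1,11): turn R to S, flip to black, move to (2,11). |black|=6
Step 8: on WHITE (2,11): turn R to W, flip to black, move to (2,10). |black|=7
Step 9: on WHITE (2,10): turn R to N, flip to black, move to (1,10). |black|=8
Step 10: on BLACK (1,10): turn L to W, flip to white, move to (1,9). |black|=7
Step 11: on WHITE (1,9): turn R to N, flip to black, move to (0,9). |black|=8
Step 12: on WHITE (0,9): turn R to E, flip to black, move to (0,10). |black|=9
Step 13: on WHITE (0,10): turn R to S, flip to black, move to (1,10). |black|=10
Step 14: on WHITE (1,10): turn R to W, flip to black, move to (1,9). |black|=11

Answer: 1 9 W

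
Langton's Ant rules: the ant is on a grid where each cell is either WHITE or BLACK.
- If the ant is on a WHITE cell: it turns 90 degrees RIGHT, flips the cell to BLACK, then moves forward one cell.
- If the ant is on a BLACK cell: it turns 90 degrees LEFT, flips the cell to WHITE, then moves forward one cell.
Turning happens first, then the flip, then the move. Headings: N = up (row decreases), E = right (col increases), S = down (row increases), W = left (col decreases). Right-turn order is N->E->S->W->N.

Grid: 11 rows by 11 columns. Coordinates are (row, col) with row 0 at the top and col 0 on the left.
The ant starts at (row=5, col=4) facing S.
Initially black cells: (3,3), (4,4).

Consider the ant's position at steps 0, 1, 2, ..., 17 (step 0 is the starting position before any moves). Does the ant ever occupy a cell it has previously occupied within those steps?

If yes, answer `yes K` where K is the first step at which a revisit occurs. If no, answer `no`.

Step 1: on WHITE (5,4): turn R to W, flip to black, move to (5,3). |black|=3 — new cell
Step 2: on WHITE (5,3): turn R to N, flip to black, move to (4,3). |black|=4 — new cell
Step 3: on WHITE (4,3): turn R to E, flip to black, move to (4,4). |black|=5 — new cell
Step 4: on BLACK (4,4): turn L to N, flip to white, move to (3,4). |black|=4 — new cell
Step 5: on WHITE (3,4): turn R to E, flip to black, move to (3,5). |black|=5 — new cell
Step 6: on WHITE (3,5): turn R to S, flip to black, move to (4,5). |black|=6 — new cell
Step 7: on WHITE (4,5): turn R to W, flip to black, move to (4,4). |black|=7 — REVISIT

Answer: yes 7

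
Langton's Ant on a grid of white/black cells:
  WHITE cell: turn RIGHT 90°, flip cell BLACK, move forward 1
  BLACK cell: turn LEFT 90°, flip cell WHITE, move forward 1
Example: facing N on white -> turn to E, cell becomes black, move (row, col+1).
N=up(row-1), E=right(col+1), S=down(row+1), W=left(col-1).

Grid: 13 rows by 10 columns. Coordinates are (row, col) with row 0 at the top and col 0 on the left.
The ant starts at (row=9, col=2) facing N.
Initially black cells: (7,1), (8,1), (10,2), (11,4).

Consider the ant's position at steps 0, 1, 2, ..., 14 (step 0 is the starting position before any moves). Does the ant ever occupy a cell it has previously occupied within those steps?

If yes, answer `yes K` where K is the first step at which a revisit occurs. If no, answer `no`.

Step 1: on WHITE (9,2): turn R to E, flip to black, move to (9,3). |black|=5 — new cell
Step 2: on WHITE (9,3): turn R to S, flip to black, move to (10,3). |black|=6 — new cell
Step 3: on WHITE (10,3): turn R to W, flip to black, move to (10,2). |black|=7 — new cell
Step 4: on BLACK (10,2): turn L to S, flip to white, move to (11,2). |black|=6 — new cell
Step 5: on WHITE (11,2): turn R to W, flip to black, move to (11,1). |black|=7 — new cell
Step 6: on WHITE (11,1): turn R to N, flip to black, move to (10,1). |black|=8 — new cell
Step 7: on WHITE (10,1): turn R to E, flip to black, move to (10,2). |black|=9 — REVISIT

Answer: yes 7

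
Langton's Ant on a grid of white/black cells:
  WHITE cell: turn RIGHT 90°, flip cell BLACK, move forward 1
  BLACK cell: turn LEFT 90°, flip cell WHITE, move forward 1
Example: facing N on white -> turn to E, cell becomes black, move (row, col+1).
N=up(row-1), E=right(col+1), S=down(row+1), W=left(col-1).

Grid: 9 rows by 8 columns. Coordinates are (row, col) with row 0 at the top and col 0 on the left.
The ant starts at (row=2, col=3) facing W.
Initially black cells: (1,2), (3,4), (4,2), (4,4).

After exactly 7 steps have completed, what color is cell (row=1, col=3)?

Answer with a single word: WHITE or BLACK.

Step 1: on WHITE (2,3): turn R to N, flip to black, move to (1,3). |black|=5
Step 2: on WHITE (1,3): turn R to E, flip to black, move to (1,4). |black|=6
Step 3: on WHITE (1,4): turn R to S, flip to black, move to (2,4). |black|=7
Step 4: on WHITE (2,4): turn R to W, flip to black, move to (2,3). |black|=8
Step 5: on BLACK (2,3): turn L to S, flip to white, move to (3,3). |black|=7
Step 6: on WHITE (3,3): turn R to W, flip to black, move to (3,2). |black|=8
Step 7: on WHITE (3,2): turn R to N, flip to black, move to (2,2). |black|=9

Answer: BLACK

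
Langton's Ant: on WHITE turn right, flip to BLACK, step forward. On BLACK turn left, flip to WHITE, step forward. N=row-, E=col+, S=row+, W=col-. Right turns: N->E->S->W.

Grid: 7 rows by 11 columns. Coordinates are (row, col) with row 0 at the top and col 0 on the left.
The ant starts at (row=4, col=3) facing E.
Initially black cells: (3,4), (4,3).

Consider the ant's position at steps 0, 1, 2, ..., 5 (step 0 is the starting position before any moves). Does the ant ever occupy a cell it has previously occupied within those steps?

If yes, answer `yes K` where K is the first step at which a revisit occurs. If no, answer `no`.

Answer: no

Derivation:
Step 1: on BLACK (4,3): turn L to N, flip to white, move to (3,3). |black|=1 — new cell
Step 2: on WHITE (3,3): turn R to E, flip to black, move to (3,4). |black|=2 — new cell
Step 3: on BLACK (3,4): turn L to N, flip to white, move to (2,4). |black|=1 — new cell
Step 4: on WHITE (2,4): turn R to E, flip to black, move to (2,5). |black|=2 — new cell
Step 5: on WHITE (2,5): turn R to S, flip to black, move to (3,5). |black|=3 — new cell
No revisit within 5 steps.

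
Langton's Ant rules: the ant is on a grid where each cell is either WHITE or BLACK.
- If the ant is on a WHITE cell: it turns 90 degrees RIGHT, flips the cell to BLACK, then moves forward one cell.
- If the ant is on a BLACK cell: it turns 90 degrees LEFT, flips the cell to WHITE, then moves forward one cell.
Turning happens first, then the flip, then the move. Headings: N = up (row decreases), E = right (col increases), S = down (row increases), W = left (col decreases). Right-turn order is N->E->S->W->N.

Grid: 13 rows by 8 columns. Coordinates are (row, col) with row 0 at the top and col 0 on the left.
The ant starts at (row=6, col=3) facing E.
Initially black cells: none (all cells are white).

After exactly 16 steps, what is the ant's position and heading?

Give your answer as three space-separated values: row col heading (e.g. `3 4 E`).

Answer: 6 3 E

Derivation:
Step 1: on WHITE (6,3): turn R to S, flip to black, move to (7,3). |black|=1
Step 2: on WHITE (7,3): turn R to W, flip to black, move to (7,2). |black|=2
Step 3: on WHITE (7,2): turn R to N, flip to black, move to (6,2). |black|=3
Step 4: on WHITE (6,2): turn R to E, flip to black, move to (6,3). |black|=4
Step 5: on BLACK (6,3): turn L to N, flip to white, move to (5,3). |black|=3
Step 6: on WHITE (5,3): turn R to E, flip to black, move to (5,4). |black|=4
Step 7: on WHITE (5,4): turn R to S, flip to black, move to (6,4). |black|=5
Step 8: on WHITE (6,4): turn R to W, flip to black, move to (6,3). |black|=6
Step 9: on WHITE (6,3): turn R to N, flip to black, move to (5,3). |black|=7
Step 10: on BLACK (5,3): turn L to W, flip to white, move to (5,2). |black|=6
Step 11: on WHITE (5,2): turn R to N, flip to black, move to (4,2). |black|=7
Step 12: on WHITE (4,2): turn R to E, flip to black, move to (4,3). |black|=8
Step 13: on WHITE (4,3): turn R to S, flip to black, move to (5,3). |black|=9
Step 14: on WHITE (5,3): turn R to W, flip to black, move to (5,2). |black|=10
Step 15: on BLACK (5,2): turn L to S, flip to white, move to (6,2). |black|=9
Step 16: on BLACK (6,2): turn L to E, flip to white, move to (6,3). |black|=8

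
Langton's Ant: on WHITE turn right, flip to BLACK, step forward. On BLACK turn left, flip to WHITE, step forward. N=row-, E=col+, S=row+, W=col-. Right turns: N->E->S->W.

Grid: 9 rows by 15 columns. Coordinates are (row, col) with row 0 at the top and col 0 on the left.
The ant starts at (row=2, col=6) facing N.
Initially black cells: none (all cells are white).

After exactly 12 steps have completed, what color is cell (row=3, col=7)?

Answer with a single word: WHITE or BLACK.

Answer: BLACK

Derivation:
Step 1: on WHITE (2,6): turn R to E, flip to black, move to (2,7). |black|=1
Step 2: on WHITE (2,7): turn R to S, flip to black, move to (3,7). |black|=2
Step 3: on WHITE (3,7): turn R to W, flip to black, move to (3,6). |black|=3
Step 4: on WHITE (3,6): turn R to N, flip to black, move to (2,6). |black|=4
Step 5: on BLACK (2,6): turn L to W, flip to white, move to (2,5). |black|=3
Step 6: on WHITE (2,5): turn R to N, flip to black, move to (1,5). |black|=4
Step 7: on WHITE (1,5): turn R to E, flip to black, move to (1,6). |black|=5
Step 8: on WHITE (1,6): turn R to S, flip to black, move to (2,6). |black|=6
Step 9: on WHITE (2,6): turn R to W, flip to black, move to (2,5). |black|=7
Step 10: on BLACK (2,5): turn L to S, flip to white, move to (3,5). |black|=6
Step 11: on WHITE (3,5): turn R to W, flip to black, move to (3,4). |black|=7
Step 12: on WHITE (3,4): turn R to N, flip to black, move to (2,4). |black|=8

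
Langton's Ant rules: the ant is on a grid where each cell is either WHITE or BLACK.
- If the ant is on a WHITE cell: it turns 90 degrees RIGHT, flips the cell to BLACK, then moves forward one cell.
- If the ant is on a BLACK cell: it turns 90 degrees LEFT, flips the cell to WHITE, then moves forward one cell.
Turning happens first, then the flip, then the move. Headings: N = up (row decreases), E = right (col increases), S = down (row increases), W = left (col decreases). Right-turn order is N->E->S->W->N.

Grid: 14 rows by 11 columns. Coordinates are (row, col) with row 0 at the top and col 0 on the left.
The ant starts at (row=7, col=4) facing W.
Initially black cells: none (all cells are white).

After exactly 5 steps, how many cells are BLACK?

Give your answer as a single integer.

Answer: 3

Derivation:
Step 1: on WHITE (7,4): turn R to N, flip to black, move to (6,4). |black|=1
Step 2: on WHITE (6,4): turn R to E, flip to black, move to (6,5). |black|=2
Step 3: on WHITE (6,5): turn R to S, flip to black, move to (7,5). |black|=3
Step 4: on WHITE (7,5): turn R to W, flip to black, move to (7,4). |black|=4
Step 5: on BLACK (7,4): turn L to S, flip to white, move to (8,4). |black|=3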